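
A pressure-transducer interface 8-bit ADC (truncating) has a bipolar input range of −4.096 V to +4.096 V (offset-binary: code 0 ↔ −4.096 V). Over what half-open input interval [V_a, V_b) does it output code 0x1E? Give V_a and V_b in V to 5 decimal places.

LSB = 8.192/2^8 = 32.000 mV.
Code 0x1E = 30 decimal.
V_a = V_low + 30·LSB = -3.136 V; V_b = V_low + 31·LSB = -3.104 V.

[-3.13600 V, -3.10400 V)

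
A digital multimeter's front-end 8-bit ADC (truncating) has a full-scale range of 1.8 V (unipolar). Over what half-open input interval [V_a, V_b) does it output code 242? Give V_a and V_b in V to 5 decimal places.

[1.70156 V, 1.70859 V)

LSB = 1.8/2^8 = 7.031 mV.
V_a = V_low + 242·LSB = 1.70156 V; V_b = V_low + 243·LSB = 1.70859 V.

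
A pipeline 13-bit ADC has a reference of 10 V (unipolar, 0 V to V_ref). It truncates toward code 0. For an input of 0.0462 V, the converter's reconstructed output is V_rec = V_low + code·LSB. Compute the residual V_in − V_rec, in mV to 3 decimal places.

One LSB is 10 V / 8192 = 1.221 mV.
Scaled input = 37.8470 LSBs, so code = 37.
V_rec = 0 + 37·0.0012207 = 0.045166016 V.
V_in − V_rec = 0.00103398 V = 1.034 mV.

1.034 mV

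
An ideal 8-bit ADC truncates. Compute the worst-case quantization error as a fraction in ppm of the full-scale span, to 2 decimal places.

Truncating → worst-case error = 1 LSB = V_FS/2^8, so 1e+06/256 = 3906.25 ppm of full scale.

3906.25 ppm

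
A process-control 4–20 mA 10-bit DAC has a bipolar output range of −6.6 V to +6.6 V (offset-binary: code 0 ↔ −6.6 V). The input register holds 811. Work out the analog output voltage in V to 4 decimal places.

LSB = 13.2 V / 2^10 = 12.891 mV.
V_out = (−6.6) + 811 × 0.0128906 V = 3.8543 V.

3.8543 V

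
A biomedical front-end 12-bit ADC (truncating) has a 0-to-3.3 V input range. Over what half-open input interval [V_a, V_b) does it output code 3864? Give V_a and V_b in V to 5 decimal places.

LSB = 3.3/2^12 = 0.806 mV.
V_a = V_low + 3864·LSB = 3.11309 V; V_b = V_low + 3865·LSB = 3.11389 V.

[3.11309 V, 3.11389 V)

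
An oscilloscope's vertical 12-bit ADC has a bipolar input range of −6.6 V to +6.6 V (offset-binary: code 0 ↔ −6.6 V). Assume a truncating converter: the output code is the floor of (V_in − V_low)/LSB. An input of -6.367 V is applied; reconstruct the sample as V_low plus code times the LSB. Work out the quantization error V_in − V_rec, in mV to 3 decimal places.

0.969 mV

Step size: 13.2 V ÷ 2^12 = 3.223 mV.
Scaled input = 72.3006 LSBs, so code = 72.
Reconstructed: -6.3679688 V.
Error = -6.367 − (−6.3679688) = 0.00096875 V = 0.969 mV.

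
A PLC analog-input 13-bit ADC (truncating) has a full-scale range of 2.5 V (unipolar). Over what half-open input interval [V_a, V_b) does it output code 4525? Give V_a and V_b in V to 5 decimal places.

LSB = 2.5/2^13 = 305.18 µV.
V_a = V_low + 4525·LSB = 1.38092 V; V_b = V_low + 4526·LSB = 1.38123 V.

[1.38092 V, 1.38123 V)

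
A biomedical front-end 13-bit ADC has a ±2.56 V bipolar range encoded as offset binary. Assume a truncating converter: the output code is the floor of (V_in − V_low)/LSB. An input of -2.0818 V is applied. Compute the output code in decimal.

code 765

LSB = 5.12 V / 8192 = 0.625 mV.
(-2.0818 − (−2.56)) / 0.000625 = 765.120 LSBs.
⌊·⌋(765.120) = 765.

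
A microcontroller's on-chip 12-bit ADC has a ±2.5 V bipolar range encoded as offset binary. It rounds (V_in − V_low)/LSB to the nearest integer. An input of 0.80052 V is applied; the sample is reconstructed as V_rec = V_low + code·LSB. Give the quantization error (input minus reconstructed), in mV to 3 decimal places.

LSB = 5/2^12 = 1.221 mV.
(0.80052 − (−2.5))/0.0012207 = 2703.7860; round gives code 2704.
Code 2704 maps back to (−2.5) + 2704×0.0012207 V = 0.80078125 V.
V_in − V_rec = -0.00026125 V = -0.261 mV.

-0.261 mV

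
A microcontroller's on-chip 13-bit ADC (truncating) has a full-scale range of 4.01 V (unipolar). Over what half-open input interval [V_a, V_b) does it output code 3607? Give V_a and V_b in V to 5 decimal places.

LSB = 4.01/2^13 = 489.50 µV.
V_a = V_low + 3607·LSB = 1.76563 V; V_b = V_low + 3608·LSB = 1.76612 V.

[1.76563 V, 1.76612 V)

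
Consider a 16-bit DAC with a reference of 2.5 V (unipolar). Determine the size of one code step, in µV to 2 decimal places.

38.15 µV

Full-scale span = 2.5 V.
LSB = 2.5 / 2^16 = 2.5 / 65536 = 3.8147e-05 V = 38.15 µV.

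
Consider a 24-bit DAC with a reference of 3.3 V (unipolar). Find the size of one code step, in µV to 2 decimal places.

0.20 µV

Full-scale span = 3.3 V.
LSB = 3.3 / 2^24 = 3.3 / 16777216 = 1.96695e-07 V = 0.20 µV.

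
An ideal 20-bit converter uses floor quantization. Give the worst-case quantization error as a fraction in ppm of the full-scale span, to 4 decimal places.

0.9537 ppm

Truncating → worst-case error = 1 LSB = V_FS/2^20, so 1e+06/1048576 = 0.953674 ppm of full scale.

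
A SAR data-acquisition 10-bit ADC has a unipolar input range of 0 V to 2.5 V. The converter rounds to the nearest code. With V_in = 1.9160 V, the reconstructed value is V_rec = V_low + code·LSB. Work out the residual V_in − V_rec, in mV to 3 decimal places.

-0.504 mV

One LSB is 2.5 V / 1024 = 2.441 mV.
(V_in − V_low)/LSB = (1.9160 − 0)/0.00244141 = 784.7936 → code 785 (round).
V_rec = 0 + 785·0.00244141 = 1.9165039 V.
Difference: -0.000503906 V → -0.504 mV.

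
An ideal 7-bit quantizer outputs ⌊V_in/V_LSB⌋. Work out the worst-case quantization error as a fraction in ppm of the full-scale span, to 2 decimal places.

7812.50 ppm

Truncating → worst-case error = 1 LSB = V_FS/2^7, so 1e+06/128 = 7812.5 ppm of full scale.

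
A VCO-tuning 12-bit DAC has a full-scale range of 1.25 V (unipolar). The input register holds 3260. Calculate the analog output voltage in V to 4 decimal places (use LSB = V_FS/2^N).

0.9949 V

LSB = 1.25 V / 2^12 = 305.18 µV.
V_out = 0 + 3260 × 0.000305176 V = 0.994873 V.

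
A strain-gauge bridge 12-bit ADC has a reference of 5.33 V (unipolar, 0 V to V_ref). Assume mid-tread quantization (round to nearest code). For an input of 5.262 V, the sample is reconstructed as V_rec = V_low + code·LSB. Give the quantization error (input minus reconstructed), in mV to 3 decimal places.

-0.334 mV

One LSB is 5.33 V / 4096 = 1.301 mV.
Scaled input = 4043.7433 LSBs, so code = 4044.
Reconstructed: 5.262334 V.
Error = 5.262 − 5.262334 = -0.000333984 V = -0.334 mV.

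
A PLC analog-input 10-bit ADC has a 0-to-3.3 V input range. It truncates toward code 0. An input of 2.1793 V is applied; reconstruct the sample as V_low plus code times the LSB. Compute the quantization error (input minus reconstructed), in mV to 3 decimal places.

Step size: 3.3 V ÷ 2^10 = 3.223 mV.
(V_in − V_low)/LSB = (2.1793 − 0)/0.00322266 = 676.2434 → code 676 (floor).
Code 676 maps back to 0 + 676×0.00322266 V = 2.1785156 V.
Difference: 0.000784375 V → 0.784 mV.

0.784 mV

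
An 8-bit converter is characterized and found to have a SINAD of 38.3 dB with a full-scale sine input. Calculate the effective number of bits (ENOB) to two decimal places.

6.07 bits

ENOB = (SINAD − 1.76) / 6.02 = (38.3 − 1.76)/6.02 = 6.070.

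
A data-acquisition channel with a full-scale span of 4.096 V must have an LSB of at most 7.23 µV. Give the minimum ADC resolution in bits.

Number of steps required ≥ 4.096 V / 7.23 µV = 566528.35.
Need 2^N ≥ 566528.35; 2^19 = 524288, 2^20 = 1048576.
Minimum N = 20.

20 bits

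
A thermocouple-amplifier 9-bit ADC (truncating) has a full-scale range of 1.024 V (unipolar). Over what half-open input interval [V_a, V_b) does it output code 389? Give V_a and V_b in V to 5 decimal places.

LSB = 1.024/2^9 = 2.000 mV.
V_a = V_low + 389·LSB = 0.778 V; V_b = V_low + 390·LSB = 0.78 V.

[0.77800 V, 0.78000 V)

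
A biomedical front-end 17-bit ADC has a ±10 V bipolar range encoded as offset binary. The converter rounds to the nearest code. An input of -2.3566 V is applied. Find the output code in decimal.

With 131072 levels over 20 V, one step is 152.59 µV.
(V_in − V_low)/LSB = (-2.3566 − (−10)) / 0.000152588 = 50091.786.
round(50091.786) = 50092.

code 50092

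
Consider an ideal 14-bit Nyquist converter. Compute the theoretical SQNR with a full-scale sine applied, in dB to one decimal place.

SNR ≈ 6.02·N + 1.76 dB = 6.02·14 + 1.76 = 86.04 dB.

86.0 dB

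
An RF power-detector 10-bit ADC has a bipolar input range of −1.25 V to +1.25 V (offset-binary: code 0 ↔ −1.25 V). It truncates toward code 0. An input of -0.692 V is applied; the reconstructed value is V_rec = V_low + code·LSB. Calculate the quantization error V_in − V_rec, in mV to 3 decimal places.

1.359 mV

One LSB is 2.5 V / 1024 = 2.441 mV.
Scaled input = 228.5568 LSBs, so code = 228.
V_rec = (−1.25) + 228·0.00244141 = -0.69335938 V.
Difference: 0.00135937 V → 1.359 mV.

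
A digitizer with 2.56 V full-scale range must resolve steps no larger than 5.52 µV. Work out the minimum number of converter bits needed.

Number of steps required ≥ 2.56 V / 5.52 µV = 463768.12.
Need 2^N ≥ 463768.12; 2^18 = 262144, 2^19 = 524288.
Minimum N = 19.

19 bits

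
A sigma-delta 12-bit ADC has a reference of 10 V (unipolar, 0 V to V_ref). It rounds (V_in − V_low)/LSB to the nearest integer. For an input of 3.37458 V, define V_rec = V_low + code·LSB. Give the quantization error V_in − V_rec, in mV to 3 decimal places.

Step size: 10 V ÷ 2^12 = 2.441 mV.
(V_in − V_low)/LSB = (3.37458 − 0)/0.00244141 = 1382.2280 → code 1382 (round).
Reconstructed: 3.3740234 V.
V_in − V_rec = 0.000556562 V = 0.557 mV.

0.557 mV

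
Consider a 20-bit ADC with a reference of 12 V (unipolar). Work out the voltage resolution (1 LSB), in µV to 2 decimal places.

11.44 µV

Full-scale span = 12 V.
LSB = 12 / 2^20 = 12 / 1048576 = 1.14441e-05 V = 11.44 µV.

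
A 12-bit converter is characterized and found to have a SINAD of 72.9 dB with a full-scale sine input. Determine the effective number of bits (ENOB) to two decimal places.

11.82 bits

ENOB = (SINAD − 1.76) / 6.02 = (72.9 − 1.76)/6.02 = 11.817.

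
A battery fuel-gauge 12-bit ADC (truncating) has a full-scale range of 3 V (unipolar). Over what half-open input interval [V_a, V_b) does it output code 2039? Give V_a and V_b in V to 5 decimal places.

[1.49341 V, 1.49414 V)

LSB = 3/2^12 = 0.732 mV.
V_a = V_low + 2039·LSB = 1.49341 V; V_b = V_low + 2040·LSB = 1.49414 V.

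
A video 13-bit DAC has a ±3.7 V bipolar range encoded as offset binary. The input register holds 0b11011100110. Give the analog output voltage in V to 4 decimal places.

-2.1047 V

LSB = 7.4 V / 2^13 = 0.903 mV.
Code 0b11011100110 = 1766 decimal.
V_out = (−3.7) + 1766 × 0.00090332 V = -2.10474 V.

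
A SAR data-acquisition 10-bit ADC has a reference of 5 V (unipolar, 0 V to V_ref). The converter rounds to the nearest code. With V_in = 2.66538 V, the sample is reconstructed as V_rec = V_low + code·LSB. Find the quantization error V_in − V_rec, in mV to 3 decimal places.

-0.636 mV

Step size: 5 V ÷ 2^10 = 4.883 mV.
(V_in − V_low)/LSB = (2.66538 − 0)/0.00488281 = 545.8698 → code 546 (round).
Reconstructed: 2.6660156 V.
Difference: -0.000635625 V → -0.636 mV.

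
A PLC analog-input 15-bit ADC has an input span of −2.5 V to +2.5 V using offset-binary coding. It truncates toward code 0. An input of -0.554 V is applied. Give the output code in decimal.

Full-scale span = 5 V; LSB = 5/2^15 = 152.59 µV.
(V_in − V_low)/LSB = (-0.554 − (−2.5)) / 0.000152588 = 12753.306.
⌊·⌋(12753.306) = 12753.

code 12753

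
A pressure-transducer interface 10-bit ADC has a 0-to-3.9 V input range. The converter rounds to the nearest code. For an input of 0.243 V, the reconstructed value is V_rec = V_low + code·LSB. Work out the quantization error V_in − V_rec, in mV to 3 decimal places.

-0.750 mV

One LSB is 3.9 V / 1024 = 3.809 mV.
Scaled input = 63.8031 LSBs, so code = 64.
V_rec = 0 + 64·0.00380859 = 0.24375 V.
Difference: -0.00075 V → -0.750 mV.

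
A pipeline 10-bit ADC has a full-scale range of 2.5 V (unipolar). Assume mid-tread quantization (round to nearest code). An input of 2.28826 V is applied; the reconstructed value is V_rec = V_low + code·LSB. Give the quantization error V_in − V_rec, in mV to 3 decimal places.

LSB = 2.5/2^10 = 2.441 mV.
(2.28826 − 0)/0.00244141 = 937.2713; round gives code 937.
Reconstructed: 2.2875977 V.
Difference: 0.000662344 V → 0.662 mV.

0.662 mV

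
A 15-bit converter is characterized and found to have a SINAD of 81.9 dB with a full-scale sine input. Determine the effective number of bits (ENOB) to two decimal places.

ENOB = (SINAD − 1.76) / 6.02 = (81.9 − 1.76)/6.02 = 13.312.

13.31 bits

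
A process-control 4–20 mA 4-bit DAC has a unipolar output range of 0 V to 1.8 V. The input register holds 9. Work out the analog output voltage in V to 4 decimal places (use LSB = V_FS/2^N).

1.0125 V

LSB = 1.8 V / 2^4 = 112.500 mV.
V_out = 0 + 9 × 0.1125 V = 1.0125 V.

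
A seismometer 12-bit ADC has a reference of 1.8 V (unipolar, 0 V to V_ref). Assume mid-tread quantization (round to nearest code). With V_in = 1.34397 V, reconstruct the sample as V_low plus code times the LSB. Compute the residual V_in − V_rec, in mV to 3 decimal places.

One LSB is 1.8 V / 4096 = 439.45 µV.
(V_in − V_low)/LSB = (1.34397 − 0)/0.000439453 = 3058.2784 → code 3058 (round).
Code 3058 maps back to 0 + 3058×0.000439453 V = 1.3438477 V.
Difference: 0.000122344 V → 0.122 mV.

0.122 mV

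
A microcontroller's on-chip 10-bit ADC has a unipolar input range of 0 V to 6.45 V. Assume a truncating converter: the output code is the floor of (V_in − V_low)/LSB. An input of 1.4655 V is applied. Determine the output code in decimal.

LSB = 6.45 V / 1024 = 6.299 mV.
(1.4655 − 0) / 0.00629883 = 232.662 LSBs.
Floor → code 232.

code 232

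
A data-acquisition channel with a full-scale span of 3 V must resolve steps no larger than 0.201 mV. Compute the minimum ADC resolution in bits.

14 bits

Number of steps required ≥ 3 V / 0.201 mV = 14925.37.
Need 2^N ≥ 14925.37; 2^13 = 8192, 2^14 = 16384.
Minimum N = 14.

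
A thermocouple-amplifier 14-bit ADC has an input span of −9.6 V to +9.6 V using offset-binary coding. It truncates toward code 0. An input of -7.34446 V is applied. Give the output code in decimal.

With 16384 levels over 19.2 V, one step is 1.172 mV.
(V_in − V_low)/LSB = (-7.34446 − (−9.6)) / 0.00117187 = 1924.727.
Floor → code 1924.

code 1924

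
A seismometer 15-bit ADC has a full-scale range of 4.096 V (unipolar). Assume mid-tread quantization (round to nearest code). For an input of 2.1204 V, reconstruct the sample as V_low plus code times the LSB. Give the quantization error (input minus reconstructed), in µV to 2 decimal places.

LSB = 4.096/2^15 = 125.00 µV.
(V_in − V_low)/LSB = (2.1204 − 0)/0.000125 = 16963.2000 → code 16963 (round).
Code 16963 maps back to 0 + 16963×0.000125 V = 2.120375 V.
V_in − V_rec = 2.5e-05 V = 25.00 µV.

25.00 µV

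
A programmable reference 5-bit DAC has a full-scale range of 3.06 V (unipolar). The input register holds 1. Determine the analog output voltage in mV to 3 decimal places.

LSB = 3.06 V / 2^5 = 95.625 mV.
V_out = 0 + 1 × 0.095625 V = 0.095625 V.
= 95.625 mV.

95.625 mV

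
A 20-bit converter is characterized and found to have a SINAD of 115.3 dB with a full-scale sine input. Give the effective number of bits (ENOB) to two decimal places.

ENOB = (SINAD − 1.76) / 6.02 = (115.3 − 1.76)/6.02 = 18.860.

18.86 bits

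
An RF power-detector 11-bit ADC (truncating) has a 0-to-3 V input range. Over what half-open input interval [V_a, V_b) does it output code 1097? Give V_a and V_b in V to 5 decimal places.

LSB = 3/2^11 = 1.465 mV.
V_a = V_low + 1097·LSB = 1.60693 V; V_b = V_low + 1098·LSB = 1.6084 V.

[1.60693 V, 1.60840 V)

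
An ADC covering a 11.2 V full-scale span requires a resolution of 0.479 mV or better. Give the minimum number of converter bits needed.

15 bits

Number of steps required ≥ 11.2 V / 0.479 mV = 23382.05.
Need 2^N ≥ 23382.05; 2^14 = 16384, 2^15 = 32768.
Minimum N = 15.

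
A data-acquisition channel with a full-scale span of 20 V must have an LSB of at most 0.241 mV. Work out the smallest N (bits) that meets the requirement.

Number of steps required ≥ 20 V / 0.241 mV = 82987.55.
Need 2^N ≥ 82987.55; 2^16 = 65536, 2^17 = 131072.
Minimum N = 17.

17 bits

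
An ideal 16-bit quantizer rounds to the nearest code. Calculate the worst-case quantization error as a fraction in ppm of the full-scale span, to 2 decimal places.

7.63 ppm

Rounding → worst-case error = ½ LSB = V_FS/2^17, so 1e+06/131072 = 7.62939 ppm of full scale.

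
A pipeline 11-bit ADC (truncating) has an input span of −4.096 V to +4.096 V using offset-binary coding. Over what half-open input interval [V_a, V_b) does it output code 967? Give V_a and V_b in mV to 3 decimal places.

[-228.000 mV, -224.000 mV)

LSB = 8.192/2^11 = 4.000 mV.
V_a = V_low + 967·LSB = -0.228 V; V_b = V_low + 968·LSB = -0.224 V.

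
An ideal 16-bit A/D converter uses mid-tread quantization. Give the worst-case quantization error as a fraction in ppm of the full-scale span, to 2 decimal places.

7.63 ppm

Rounding → worst-case error = ½ LSB = V_FS/2^17, so 1e+06/131072 = 7.62939 ppm of full scale.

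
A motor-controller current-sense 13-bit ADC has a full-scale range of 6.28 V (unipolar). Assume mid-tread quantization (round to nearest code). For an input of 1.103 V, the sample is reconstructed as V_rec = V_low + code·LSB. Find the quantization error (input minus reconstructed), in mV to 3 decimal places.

Step size: 6.28 V ÷ 2^13 = 0.767 mV.
(1.103 − 0)/0.000766602 = 1438.8178; round gives code 1439.
Reconstructed: 1.1031396 V.
V_in − V_rec = -0.000139648 V = -0.140 mV.

-0.140 mV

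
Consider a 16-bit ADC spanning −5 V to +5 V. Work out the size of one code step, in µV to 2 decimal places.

Full-scale span = 10 V.
LSB = 10 / 2^16 = 10 / 65536 = 0.000152588 V = 152.59 µV.

152.59 µV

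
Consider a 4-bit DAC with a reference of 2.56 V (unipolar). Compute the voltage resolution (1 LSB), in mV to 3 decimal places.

160.000 mV

Full-scale span = 2.56 V.
LSB = 2.56 / 2^4 = 2.56 / 16 = 0.16 V = 160.000 mV.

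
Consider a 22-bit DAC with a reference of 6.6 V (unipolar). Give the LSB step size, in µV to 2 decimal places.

1.57 µV

Full-scale span = 6.6 V.
LSB = 6.6 / 2^22 = 6.6 / 4194304 = 1.57356e-06 V = 1.57 µV.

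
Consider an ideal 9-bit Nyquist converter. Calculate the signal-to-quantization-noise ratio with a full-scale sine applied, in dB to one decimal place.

SNR ≈ 6.02·N + 1.76 dB = 6.02·9 + 1.76 = 55.94 dB.

55.9 dB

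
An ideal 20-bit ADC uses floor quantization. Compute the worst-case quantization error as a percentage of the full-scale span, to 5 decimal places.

0.00010 %

Truncating → worst-case error = 1 LSB = V_FS/2^20, so 100/1048576 = 9.53674e-05 % of full scale.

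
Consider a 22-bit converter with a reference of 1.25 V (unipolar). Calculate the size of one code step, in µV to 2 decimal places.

0.30 µV

Full-scale span = 1.25 V.
LSB = 1.25 / 2^22 = 1.25 / 4194304 = 2.98023e-07 V = 0.30 µV.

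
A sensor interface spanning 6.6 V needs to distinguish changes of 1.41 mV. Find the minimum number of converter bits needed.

13 bits

Number of steps required ≥ 6.6 V / 1.41 mV = 4680.85.
Need 2^N ≥ 4680.85; 2^12 = 4096, 2^13 = 8192.
Minimum N = 13.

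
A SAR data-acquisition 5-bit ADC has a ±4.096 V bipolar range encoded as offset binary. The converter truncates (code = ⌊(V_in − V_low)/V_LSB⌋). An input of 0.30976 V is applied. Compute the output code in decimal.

code 17

LSB = 8.192 V / 32 = 256.000 mV.
(V_in − V_low)/LSB = (0.30976 − (−4.096)) / 0.256 = 17.210.
⌊·⌋(17.210) = 17.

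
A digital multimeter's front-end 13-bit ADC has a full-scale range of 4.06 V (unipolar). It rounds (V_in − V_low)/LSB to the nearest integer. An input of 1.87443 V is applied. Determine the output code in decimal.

Full-scale span = 4.06 V; LSB = 4.06/2^13 = 495.61 µV.
(1.87443 − 0) / 0.000495605 = 3782.101 LSBs.
round(3782.101) = 3782.

code 3782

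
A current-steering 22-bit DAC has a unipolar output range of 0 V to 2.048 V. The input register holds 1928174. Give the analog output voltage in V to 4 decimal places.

0.9415 V

LSB = 2.048 V / 2^22 = 0.49 µV.
V_out = 0 + 1928174 × 4.88281e-07 V = 0.941491 V.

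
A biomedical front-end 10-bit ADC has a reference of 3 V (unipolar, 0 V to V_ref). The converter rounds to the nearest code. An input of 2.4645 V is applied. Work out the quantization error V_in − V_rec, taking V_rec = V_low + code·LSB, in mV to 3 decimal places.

0.633 mV

LSB = 3/2^10 = 2.930 mV.
(2.4645 − 0)/0.00292969 = 841.2160; round gives code 841.
Reconstructed: 2.4638672 V.
V_in − V_rec = 0.000632813 V = 0.633 mV.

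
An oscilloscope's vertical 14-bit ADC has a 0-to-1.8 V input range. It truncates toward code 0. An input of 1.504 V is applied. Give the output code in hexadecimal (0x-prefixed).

code 0x3579 (decimal 13689)

With 16384 levels over 1.8 V, one step is 109.86 µV.
Input sits at 13689.742 steps above V_low.
Floor → code 13689.
In hexadecimal (0x-prefixed): 0x3579.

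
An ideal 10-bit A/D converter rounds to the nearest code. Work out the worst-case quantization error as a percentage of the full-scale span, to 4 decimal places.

0.0488 %

Rounding → worst-case error = ½ LSB = V_FS/2^11, so 100/2048 = 0.0488281 % of full scale.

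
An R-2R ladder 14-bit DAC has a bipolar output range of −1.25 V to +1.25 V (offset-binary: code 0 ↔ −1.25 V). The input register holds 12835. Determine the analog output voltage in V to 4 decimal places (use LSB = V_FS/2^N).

0.7085 V

LSB = 2.5 V / 2^14 = 152.59 µV.
V_out = (−1.25) + 12835 × 0.000152588 V = 0.708466 V.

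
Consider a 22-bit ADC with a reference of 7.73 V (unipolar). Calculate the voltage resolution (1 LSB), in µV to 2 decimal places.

Full-scale span = 7.73 V.
LSB = 7.73 / 2^22 = 7.73 / 4194304 = 1.84298e-06 V = 1.84 µV.

1.84 µV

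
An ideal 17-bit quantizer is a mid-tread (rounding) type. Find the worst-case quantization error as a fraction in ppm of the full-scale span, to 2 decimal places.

3.81 ppm

Rounding → worst-case error = ½ LSB = V_FS/2^18, so 1e+06/262144 = 3.8147 ppm of full scale.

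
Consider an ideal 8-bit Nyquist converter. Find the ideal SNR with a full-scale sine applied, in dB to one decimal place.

49.9 dB

SNR ≈ 6.02·N + 1.76 dB = 6.02·8 + 1.76 = 49.92 dB.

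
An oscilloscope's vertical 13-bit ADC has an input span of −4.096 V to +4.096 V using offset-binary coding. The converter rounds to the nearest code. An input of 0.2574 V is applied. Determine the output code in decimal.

Full-scale span = 8.192 V; LSB = 8.192/2^13 = 1.000 mV.
(0.2574 − (−4.096)) / 0.001 = 4353.400 LSBs.
So the output code is 4353.

code 4353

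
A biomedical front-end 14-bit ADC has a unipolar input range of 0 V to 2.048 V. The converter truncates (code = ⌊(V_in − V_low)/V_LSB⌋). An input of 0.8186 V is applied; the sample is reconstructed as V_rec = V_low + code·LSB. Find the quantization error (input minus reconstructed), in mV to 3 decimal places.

Step size: 2.048 V ÷ 2^14 = 125.00 µV.
(0.8186 − 0)/0.000125 = 6548.8000; ⌊·⌋ gives code 6548.
Code 6548 maps back to 0 + 6548×0.000125 V = 0.8185 V.
Error = 0.8186 − 0.8185 = 0.0001 V = 0.100 mV.

0.100 mV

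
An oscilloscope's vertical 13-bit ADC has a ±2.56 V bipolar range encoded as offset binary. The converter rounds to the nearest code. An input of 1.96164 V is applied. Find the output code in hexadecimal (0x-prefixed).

code 0x1C43 (decimal 7235)

Full-scale span = 5.12 V; LSB = 5.12/2^13 = 0.625 mV.
(1.96164 − (−2.56)) / 0.000625 = 7234.624 LSBs.
So the output code is 7235.
In hexadecimal (0x-prefixed): 0x1C43.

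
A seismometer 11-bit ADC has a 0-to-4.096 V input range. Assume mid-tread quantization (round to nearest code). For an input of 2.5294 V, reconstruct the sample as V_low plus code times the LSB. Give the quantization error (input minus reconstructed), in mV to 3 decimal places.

-0.600 mV

LSB = 4.096/2^11 = 2.000 mV.
(V_in − V_low)/LSB = (2.5294 − 0)/0.002 = 1264.7000 → code 1265 (round).
V_rec = 0 + 1265·0.002 = 2.53 V.
V_in − V_rec = -0.0006 V = -0.600 mV.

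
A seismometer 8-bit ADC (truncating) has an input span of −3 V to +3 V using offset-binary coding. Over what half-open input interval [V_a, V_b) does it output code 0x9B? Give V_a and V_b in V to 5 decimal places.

[0.63281 V, 0.65625 V)

LSB = 6/2^8 = 23.438 mV.
Code 0x9B = 155 decimal.
V_a = V_low + 155·LSB = 0.632812 V; V_b = V_low + 156·LSB = 0.65625 V.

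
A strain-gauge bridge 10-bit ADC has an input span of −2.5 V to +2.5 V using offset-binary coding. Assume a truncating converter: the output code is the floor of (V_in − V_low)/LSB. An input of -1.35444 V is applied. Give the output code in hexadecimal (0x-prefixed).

LSB = 5 V / 1024 = 4.883 mV.
Input sits at 234.611 steps above V_low.
Floor → code 234.
In hexadecimal (0x-prefixed): 0xEA.

code 0xEA (decimal 234)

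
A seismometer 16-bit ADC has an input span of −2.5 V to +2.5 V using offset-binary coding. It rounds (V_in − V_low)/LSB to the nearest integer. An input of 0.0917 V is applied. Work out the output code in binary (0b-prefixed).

With 65536 levels over 5 V, one step is 76.29 µV.
(0.0917 − (−2.5)) / 7.62939e-05 = 33969.930 LSBs.
round(33969.930) = 33970.
In binary (0b-prefixed): 0b1000010010110010.

code 0b1000010010110010 (decimal 33970)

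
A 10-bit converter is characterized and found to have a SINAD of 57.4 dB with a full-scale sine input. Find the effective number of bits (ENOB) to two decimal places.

ENOB = (SINAD − 1.76) / 6.02 = (57.4 − 1.76)/6.02 = 9.243.

9.24 bits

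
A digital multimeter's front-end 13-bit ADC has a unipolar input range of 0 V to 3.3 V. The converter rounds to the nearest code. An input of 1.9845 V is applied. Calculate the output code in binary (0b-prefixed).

LSB = 3.3 V / 8192 = 402.83 µV.
(1.9845 − 0) / 0.000402832 = 4926.371 LSBs.
Round → code 4926.
In binary (0b-prefixed): 0b1001100111110.

code 0b1001100111110 (decimal 4926)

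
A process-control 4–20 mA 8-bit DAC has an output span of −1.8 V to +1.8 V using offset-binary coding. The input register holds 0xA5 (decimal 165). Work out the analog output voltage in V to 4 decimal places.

LSB = 3.6 V / 2^8 = 14.062 mV.
Code 0xA5 = 165 decimal.
V_out = (−1.8) + 165 × 0.0140625 V = 0.520312 V.

0.5203 V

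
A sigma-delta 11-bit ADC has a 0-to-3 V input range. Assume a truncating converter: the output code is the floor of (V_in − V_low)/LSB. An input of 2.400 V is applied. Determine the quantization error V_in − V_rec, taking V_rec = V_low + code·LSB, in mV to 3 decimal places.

Step size: 3 V ÷ 2^11 = 1.465 mV.
(2.400 − 0)/0.00146484 = 1638.4000; ⌊·⌋ gives code 1638.
V_rec = 0 + 1638·0.00146484 = 2.3994141 V.
V_in − V_rec = 0.000585937 V = 0.586 mV.

0.586 mV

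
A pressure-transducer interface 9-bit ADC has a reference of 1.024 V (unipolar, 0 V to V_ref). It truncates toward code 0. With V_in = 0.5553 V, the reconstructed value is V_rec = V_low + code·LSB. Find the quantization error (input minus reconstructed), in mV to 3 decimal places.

1.300 mV

LSB = 1.024/2^9 = 2.000 mV.
(0.5553 − 0)/0.002 = 277.6500; ⌊·⌋ gives code 277.
Reconstructed: 0.554 V.
V_in − V_rec = 0.0013 V = 1.300 mV.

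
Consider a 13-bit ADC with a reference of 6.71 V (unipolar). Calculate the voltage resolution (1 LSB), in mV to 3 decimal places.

0.819 mV

Full-scale span = 6.71 V.
LSB = 6.71 / 2^13 = 6.71 / 8192 = 0.000819092 V = 0.819 mV.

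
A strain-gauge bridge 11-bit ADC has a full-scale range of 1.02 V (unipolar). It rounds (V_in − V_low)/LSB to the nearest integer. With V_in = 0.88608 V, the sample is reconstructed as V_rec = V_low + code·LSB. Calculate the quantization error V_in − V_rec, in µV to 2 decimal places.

54.61 µV

Step size: 1.02 V ÷ 2^11 = 498.05 µV.
(0.88608 − 0)/0.000498047 = 1779.1096; round gives code 1779.
Code 1779 maps back to 0 + 1779×0.000498047 V = 0.88602539 V.
Error = 0.88608 − 0.88602539 = 5.46094e-05 V = 54.61 µV.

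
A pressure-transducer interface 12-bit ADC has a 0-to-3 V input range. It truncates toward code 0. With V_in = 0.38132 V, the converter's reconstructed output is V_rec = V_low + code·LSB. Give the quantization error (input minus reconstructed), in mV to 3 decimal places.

0.461 mV

Step size: 3 V ÷ 2^12 = 0.732 mV.
Scaled input = 520.6289 LSBs, so code = 520.
Reconstructed: 0.38085938 V.
Error = 0.38132 − 0.38085938 = 0.000460625 V = 0.461 mV.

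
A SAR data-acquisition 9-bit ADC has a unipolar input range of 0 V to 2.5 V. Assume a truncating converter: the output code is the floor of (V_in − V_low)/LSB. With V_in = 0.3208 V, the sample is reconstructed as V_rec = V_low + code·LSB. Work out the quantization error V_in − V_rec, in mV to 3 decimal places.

3.417 mV

One LSB is 2.5 V / 512 = 4.883 mV.
(V_in − V_low)/LSB = (0.3208 − 0)/0.00488281 = 65.6998 → code 65 (floor).
Code 65 maps back to 0 + 65×0.00488281 V = 0.31738281 V.
Error = 0.3208 − 0.31738281 = 0.00341719 V = 3.417 mV.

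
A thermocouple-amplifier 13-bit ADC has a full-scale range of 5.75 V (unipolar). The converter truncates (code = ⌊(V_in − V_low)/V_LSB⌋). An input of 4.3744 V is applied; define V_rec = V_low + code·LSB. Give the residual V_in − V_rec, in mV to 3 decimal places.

One LSB is 5.75 V / 8192 = 0.702 mV.
(V_in − V_low)/LSB = (4.3744 − 0)/0.000701904 = 6232.1887 → code 6232 (floor).
Reconstructed: 4.3742676 V.
Difference: 0.000132422 V → 0.132 mV.

0.132 mV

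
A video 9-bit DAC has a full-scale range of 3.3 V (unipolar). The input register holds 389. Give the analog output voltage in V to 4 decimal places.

2.5072 V

LSB = 3.3 V / 2^9 = 6.445 mV.
V_out = 0 + 389 × 0.00644531 V = 2.50723 V.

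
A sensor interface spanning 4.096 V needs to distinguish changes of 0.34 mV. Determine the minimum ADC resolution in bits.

14 bits

Number of steps required ≥ 4.096 V / 0.34 mV = 12047.06.
Need 2^N ≥ 12047.06; 2^13 = 8192, 2^14 = 16384.
Minimum N = 14.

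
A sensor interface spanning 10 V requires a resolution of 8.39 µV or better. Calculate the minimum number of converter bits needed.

Number of steps required ≥ 10 V / 8.39 µV = 1191895.11.
Need 2^N ≥ 1191895.11; 2^20 = 1048576, 2^21 = 2097152.
Minimum N = 21.

21 bits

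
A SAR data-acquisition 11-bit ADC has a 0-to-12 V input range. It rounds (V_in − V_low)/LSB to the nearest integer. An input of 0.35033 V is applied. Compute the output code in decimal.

Full-scale span = 12 V; LSB = 12/2^11 = 5.859 mV.
(0.35033 − 0) / 0.00585938 = 59.790 LSBs.
round(59.790) = 60.

code 60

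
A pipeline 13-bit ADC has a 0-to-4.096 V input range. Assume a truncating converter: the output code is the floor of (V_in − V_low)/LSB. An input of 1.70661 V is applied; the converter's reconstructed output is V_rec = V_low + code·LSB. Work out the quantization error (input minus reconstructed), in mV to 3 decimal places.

LSB = 4.096/2^13 = 0.500 mV.
(1.70661 − 0)/0.0005 = 3413.2200; ⌊·⌋ gives code 3413.
Reconstructed: 1.7065 V.
Error = 1.70661 − 1.7065 = 0.00011 V = 0.110 mV.

0.110 mV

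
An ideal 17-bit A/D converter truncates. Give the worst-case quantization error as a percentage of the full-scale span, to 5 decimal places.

Truncating → worst-case error = 1 LSB = V_FS/2^17, so 100/131072 = 0.000762939 % of full scale.

0.00076 %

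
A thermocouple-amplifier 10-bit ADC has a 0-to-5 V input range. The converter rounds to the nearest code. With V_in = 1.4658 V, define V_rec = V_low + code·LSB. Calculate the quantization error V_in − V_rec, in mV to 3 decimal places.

0.956 mV

Step size: 5 V ÷ 2^10 = 4.883 mV.
Scaled input = 300.1958 LSBs, so code = 300.
Reconstructed: 1.4648438 V.
V_in − V_rec = 0.00095625 V = 0.956 mV.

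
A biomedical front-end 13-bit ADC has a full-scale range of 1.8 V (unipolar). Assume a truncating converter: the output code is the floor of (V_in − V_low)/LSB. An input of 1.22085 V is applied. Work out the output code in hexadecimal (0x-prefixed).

code 0x15B4 (decimal 5556)

Full-scale span = 1.8 V; LSB = 1.8/2^13 = 219.73 µV.
(V_in − V_low)/LSB = (1.22085 − 0) / 0.000219727 = 5556.224.
Floor → code 5556.
In hexadecimal (0x-prefixed): 0x15B4.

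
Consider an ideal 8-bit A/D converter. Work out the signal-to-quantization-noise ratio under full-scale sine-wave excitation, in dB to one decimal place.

49.9 dB

SNR ≈ 6.02·N + 1.76 dB = 6.02·8 + 1.76 = 49.92 dB.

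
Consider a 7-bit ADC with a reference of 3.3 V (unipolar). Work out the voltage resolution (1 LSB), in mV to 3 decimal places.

25.781 mV

Full-scale span = 3.3 V.
LSB = 3.3 / 2^7 = 3.3 / 128 = 0.0257812 V = 25.781 mV.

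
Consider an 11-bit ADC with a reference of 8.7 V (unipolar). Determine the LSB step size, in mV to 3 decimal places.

4.248 mV

Full-scale span = 8.7 V.
LSB = 8.7 / 2^11 = 8.7 / 2048 = 0.00424805 V = 4.248 mV.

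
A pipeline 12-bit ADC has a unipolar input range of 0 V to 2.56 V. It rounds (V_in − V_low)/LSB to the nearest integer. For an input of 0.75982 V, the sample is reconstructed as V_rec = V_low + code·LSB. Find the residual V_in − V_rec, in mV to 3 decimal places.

-0.180 mV

Step size: 2.56 V ÷ 2^12 = 0.625 mV.
(V_in − V_low)/LSB = (0.75982 − 0)/0.000625 = 1215.7120 → code 1216 (round).
Code 1216 maps back to 0 + 1216×0.000625 V = 0.76 V.
Difference: -0.00018 V → -0.180 mV.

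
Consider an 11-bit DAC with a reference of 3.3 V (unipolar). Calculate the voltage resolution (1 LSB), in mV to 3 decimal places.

Full-scale span = 3.3 V.
LSB = 3.3 / 2^11 = 3.3 / 2048 = 0.00161133 V = 1.611 mV.

1.611 mV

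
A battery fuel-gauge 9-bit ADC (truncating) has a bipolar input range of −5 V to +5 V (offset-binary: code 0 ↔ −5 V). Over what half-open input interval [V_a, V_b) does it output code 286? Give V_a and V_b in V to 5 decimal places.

LSB = 10/2^9 = 19.531 mV.
V_a = V_low + 286·LSB = 0.585938 V; V_b = V_low + 287·LSB = 0.605469 V.

[0.58594 V, 0.60547 V)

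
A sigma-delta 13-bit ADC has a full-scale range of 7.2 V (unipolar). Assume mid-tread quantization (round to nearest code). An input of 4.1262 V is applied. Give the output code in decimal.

LSB = 7.2 V / 8192 = 0.879 mV.
(4.1262 − 0) / 0.000878906 = 4694.699 LSBs.
round(4694.699) = 4695.

code 4695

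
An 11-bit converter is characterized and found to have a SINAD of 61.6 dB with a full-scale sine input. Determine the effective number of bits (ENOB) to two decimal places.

9.94 bits

ENOB = (SINAD − 1.76) / 6.02 = (61.6 − 1.76)/6.02 = 9.940.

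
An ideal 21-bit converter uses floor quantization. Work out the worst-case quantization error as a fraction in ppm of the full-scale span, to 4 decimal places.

0.4768 ppm

Truncating → worst-case error = 1 LSB = V_FS/2^21, so 1e+06/2097152 = 0.476837 ppm of full scale.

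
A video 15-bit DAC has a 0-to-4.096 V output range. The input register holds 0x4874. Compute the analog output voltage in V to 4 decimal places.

LSB = 4.096 V / 2^15 = 125.00 µV.
Code 0x4874 = 18548 decimal.
V_out = 0 + 18548 × 0.000125 V = 2.3185 V.

2.3185 V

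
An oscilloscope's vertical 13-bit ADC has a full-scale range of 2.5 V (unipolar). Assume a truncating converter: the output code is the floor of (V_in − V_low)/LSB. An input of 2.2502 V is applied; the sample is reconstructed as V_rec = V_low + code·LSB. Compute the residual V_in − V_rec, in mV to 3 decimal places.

0.139 mV

One LSB is 2.5 V / 8192 = 305.18 µV.
Scaled input = 7373.4554 LSBs, so code = 7373.
V_rec = 0 + 7373·0.000305176 = 2.250061 V.
Error = 2.2502 − 2.250061 = 0.000138965 V = 0.139 mV.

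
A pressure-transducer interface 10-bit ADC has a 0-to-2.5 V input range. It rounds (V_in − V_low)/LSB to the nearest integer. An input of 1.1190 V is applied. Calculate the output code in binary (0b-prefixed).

code 0b111001010 (decimal 458)

Full-scale span = 2.5 V; LSB = 2.5/2^10 = 2.441 mV.
(1.1190 − 0) / 0.00244141 = 458.342 LSBs.
round(458.342) = 458.
In binary (0b-prefixed): 0b111001010.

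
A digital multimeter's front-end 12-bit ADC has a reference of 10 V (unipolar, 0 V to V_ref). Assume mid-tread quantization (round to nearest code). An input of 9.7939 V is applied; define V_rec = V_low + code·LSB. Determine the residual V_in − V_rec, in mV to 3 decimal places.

-1.022 mV

LSB = 10/2^12 = 2.441 mV.
(9.7939 − 0)/0.00244141 = 4011.5814; round gives code 4012.
V_rec = 0 + 4012·0.00244141 = 9.7949219 V.
V_in − V_rec = -0.00102187 V = -1.022 mV.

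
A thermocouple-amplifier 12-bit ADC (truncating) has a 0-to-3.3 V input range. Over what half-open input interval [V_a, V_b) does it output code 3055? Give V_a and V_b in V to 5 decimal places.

LSB = 3.3/2^12 = 0.806 mV.
V_a = V_low + 3055·LSB = 2.4613 V; V_b = V_low + 3056·LSB = 2.46211 V.

[2.46130 V, 2.46211 V)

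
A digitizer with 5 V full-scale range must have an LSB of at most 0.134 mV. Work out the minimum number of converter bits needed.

16 bits

Number of steps required ≥ 5 V / 0.134 mV = 37313.43.
Need 2^N ≥ 37313.43; 2^15 = 32768, 2^16 = 65536.
Minimum N = 16.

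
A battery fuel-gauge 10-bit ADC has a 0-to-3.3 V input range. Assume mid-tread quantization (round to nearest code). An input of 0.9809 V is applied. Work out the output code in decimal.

code 304

Full-scale span = 3.3 V; LSB = 3.3/2^10 = 3.223 mV.
(0.9809 − 0) / 0.00322266 = 304.376 LSBs.
round(304.376) = 304.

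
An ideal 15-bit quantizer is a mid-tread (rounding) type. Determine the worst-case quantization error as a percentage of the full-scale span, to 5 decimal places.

0.00153 %

Rounding → worst-case error = ½ LSB = V_FS/2^16, so 100/65536 = 0.00152588 % of full scale.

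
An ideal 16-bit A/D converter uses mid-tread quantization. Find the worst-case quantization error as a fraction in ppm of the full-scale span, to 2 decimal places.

7.63 ppm

Rounding → worst-case error = ½ LSB = V_FS/2^17, so 1e+06/131072 = 7.62939 ppm of full scale.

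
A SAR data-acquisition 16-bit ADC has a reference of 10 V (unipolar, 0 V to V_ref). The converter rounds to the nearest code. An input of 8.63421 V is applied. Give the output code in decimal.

code 56585

Full-scale span = 10 V; LSB = 10/2^16 = 152.59 µV.
(8.63421 − 0) / 0.000152588 = 56585.159 LSBs.
round(56585.159) = 56585.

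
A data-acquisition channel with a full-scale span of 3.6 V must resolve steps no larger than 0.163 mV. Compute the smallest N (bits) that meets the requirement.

15 bits

Number of steps required ≥ 3.6 V / 0.163 mV = 22085.89.
Need 2^N ≥ 22085.89; 2^14 = 16384, 2^15 = 32768.
Minimum N = 15.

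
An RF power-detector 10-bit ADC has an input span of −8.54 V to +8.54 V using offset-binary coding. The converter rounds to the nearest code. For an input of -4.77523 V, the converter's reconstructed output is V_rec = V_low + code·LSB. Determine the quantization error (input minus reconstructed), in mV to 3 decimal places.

-4.839 mV

Step size: 17.08 V ÷ 2^10 = 16.680 mV.
(-4.77523 − (−8.54))/0.0166797 = 225.7099; round gives code 226.
V_rec = (−8.54) + 226·0.0166797 = -4.7703906 V.
Difference: -0.00483937 V → -4.839 mV.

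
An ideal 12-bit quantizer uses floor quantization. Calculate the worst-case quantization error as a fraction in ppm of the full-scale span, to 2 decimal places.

244.14 ppm

Truncating → worst-case error = 1 LSB = V_FS/2^12, so 1e+06/4096 = 244.141 ppm of full scale.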